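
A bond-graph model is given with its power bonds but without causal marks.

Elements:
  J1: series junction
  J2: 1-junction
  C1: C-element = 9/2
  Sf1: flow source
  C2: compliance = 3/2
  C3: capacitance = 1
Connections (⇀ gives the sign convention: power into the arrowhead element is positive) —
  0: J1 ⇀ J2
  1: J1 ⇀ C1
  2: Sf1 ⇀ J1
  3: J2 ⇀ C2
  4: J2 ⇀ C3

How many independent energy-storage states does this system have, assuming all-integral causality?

bond 2 stroke at Sf1  (Sf1: flow source, stroke at near end)
bond 0 stroke at J1  (1-jn J1 has f-setter on 2)
bond 1 stroke at J1  (J1 flow already set via bond 2)
bond 3 stroke at J2  (J2: bond 0 brought flow, rest push out)
bond 4 stroke at J2  (1-jn J2 has f-setter on 0)

3  (C1, C2, C3 all integral)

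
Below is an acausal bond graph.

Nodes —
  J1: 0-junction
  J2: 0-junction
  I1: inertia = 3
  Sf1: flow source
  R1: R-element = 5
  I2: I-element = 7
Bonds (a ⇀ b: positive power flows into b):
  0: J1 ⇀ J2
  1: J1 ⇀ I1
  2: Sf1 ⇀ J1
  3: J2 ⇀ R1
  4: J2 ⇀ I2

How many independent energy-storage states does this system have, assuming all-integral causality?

#2 |Sf1  (source Sf1 imposes f)
#1 |I1  (I1 integral (f out))
#0 |J1  (J1: last free bond brings effort in)
#4 |I2  (I2 integral (f out))
#3 |J2  (only one effort-in slot at J2)

2  (I1, I2 all integral)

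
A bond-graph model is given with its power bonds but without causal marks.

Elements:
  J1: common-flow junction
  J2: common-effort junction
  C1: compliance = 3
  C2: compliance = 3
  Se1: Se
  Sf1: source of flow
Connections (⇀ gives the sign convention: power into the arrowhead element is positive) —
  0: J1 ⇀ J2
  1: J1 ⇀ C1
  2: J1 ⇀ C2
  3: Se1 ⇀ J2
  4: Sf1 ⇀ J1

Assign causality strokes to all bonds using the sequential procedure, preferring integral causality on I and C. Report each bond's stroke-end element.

#0 →J1
#1 →J1
#2 →J1
#3 →J2
#4 →Sf1

b3 stroke→J2  (source Se1 imposes e)
b4 stroke→Sf1  (Sf1 fixes flow; stroke at Sf1)
b0 stroke→J1  (1-jn J1 has f-setter on 4)
b1 stroke→J1  (J1: bond 4 brought flow, rest push out)
b2 stroke→J1  (common-f at J1 fixed by 4)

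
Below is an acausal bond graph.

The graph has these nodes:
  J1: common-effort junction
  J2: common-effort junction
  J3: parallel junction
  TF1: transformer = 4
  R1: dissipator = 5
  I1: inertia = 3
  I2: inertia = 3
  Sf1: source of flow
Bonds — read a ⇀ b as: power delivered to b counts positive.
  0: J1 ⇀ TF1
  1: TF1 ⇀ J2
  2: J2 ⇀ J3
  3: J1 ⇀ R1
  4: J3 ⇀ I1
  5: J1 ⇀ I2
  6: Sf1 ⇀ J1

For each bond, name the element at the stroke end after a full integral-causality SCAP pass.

#6 →Sf1  (Sf1: flow source, stroke at near end)
#4 →I1  (I1: I, integral causality)
#2 →J3  (J3: last free bond brings effort in)
#1 →J2  (closing 0-jn rule on J2)
#0 →TF1  (TF1 one-in-one-out from 1)
#5 →I2  (I2: I, integral causality)
#3 →J1  (only one effort-in slot at J1)

b0 stroke at TF1
b1 stroke at J2
b2 stroke at J3
b3 stroke at J1
b4 stroke at I1
b5 stroke at I2
b6 stroke at Sf1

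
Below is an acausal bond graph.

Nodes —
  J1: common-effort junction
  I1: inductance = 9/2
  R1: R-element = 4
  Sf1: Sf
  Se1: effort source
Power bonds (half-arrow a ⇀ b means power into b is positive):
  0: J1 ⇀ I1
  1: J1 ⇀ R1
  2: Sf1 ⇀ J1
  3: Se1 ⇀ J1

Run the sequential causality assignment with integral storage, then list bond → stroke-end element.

#0 |I1
#1 |R1
#2 |Sf1
#3 |J1

bond 2 stroke at Sf1  (Sf1 (Sf) sets flow on bond)
bond 3 stroke at J1  (source Se1 imposes e)
bond 0 stroke at I1  (0-jn J1 has e-setter on 3)
bond 1 stroke at R1  (J1: bond 3 brought effort, rest push out)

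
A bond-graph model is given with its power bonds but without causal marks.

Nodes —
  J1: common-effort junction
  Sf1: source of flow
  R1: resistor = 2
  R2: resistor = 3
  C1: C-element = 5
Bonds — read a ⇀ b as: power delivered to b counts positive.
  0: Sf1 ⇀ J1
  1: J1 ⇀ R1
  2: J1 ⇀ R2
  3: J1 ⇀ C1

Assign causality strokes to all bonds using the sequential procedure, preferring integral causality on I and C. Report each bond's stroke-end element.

#0 stroke→Sf1
#1 stroke→R1
#2 stroke→R2
#3 stroke→J1

bond 0 stroke→Sf1  (Sf1: flow source, stroke at near end)
bond 3 stroke→J1  (prefer integral on C1)
bond 1 stroke→R1  (0-jn J1 has e-setter on 3)
bond 2 stroke→R2  (J1: bond 3 brought effort, rest push out)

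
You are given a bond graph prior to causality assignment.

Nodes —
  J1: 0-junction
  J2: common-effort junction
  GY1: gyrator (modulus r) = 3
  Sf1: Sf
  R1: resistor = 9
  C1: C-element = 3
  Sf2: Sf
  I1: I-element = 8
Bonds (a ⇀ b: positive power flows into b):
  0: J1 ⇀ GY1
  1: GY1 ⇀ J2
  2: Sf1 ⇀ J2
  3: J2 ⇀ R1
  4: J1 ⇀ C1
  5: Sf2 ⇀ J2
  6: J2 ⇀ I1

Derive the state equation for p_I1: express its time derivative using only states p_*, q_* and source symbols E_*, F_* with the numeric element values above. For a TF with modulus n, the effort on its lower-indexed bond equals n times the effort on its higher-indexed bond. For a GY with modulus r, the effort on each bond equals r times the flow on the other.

dp_I1/dt = 9*F_Sf1 + 9*F_Sf2 - 9*p_I1/8 + q_C1

bond 2 stroke at Sf1  (source Sf1 imposes f)
bond 5 stroke at Sf2  (Sf2 fixes flow; stroke at Sf2)
bond 4 stroke at J1  (C1: C, integral causality)
bond 0 stroke at GY1  (common-e at J1 fixed by 4)
bond 1 stroke at GY1  (through GY1, causality inverts; strokes same side of GY1)
bond 6 stroke at I1  (prefer integral on I1)
bond 3 stroke at J2  (only one effort-in slot at J2)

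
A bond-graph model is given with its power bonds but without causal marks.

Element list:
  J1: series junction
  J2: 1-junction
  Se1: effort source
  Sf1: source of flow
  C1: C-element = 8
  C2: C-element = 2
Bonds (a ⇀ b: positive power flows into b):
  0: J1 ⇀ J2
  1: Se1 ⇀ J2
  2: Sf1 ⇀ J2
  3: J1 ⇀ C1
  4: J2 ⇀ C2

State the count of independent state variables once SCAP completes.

b1 |J2  (Se1 fixes effort; stroke away)
b2 |Sf1  (Sf1 (Sf) sets flow on bond)
b0 |J2  (common-f at J2 fixed by 2)
b4 |J2  (J2 flow already set via bond 2)
b3 |J1  (1-jn J1 has f-setter on 0)

2  (C1, C2 all integral)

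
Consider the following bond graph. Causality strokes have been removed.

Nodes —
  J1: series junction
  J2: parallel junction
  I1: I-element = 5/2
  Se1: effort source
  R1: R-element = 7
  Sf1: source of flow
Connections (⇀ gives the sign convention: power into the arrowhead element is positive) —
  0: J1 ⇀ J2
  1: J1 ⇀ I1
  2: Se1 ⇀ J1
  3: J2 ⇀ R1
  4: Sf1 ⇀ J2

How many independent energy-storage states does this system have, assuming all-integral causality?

1  (I1 all integral)

β2 →J1  (source Se1 imposes e)
β4 →Sf1  (Sf1: flow source, stroke at near end)
β1 →I1  (I1: I, integral causality)
β0 →J1  (J1 flow already set via bond 1)
β3 →J2  (only one effort-in slot at J2)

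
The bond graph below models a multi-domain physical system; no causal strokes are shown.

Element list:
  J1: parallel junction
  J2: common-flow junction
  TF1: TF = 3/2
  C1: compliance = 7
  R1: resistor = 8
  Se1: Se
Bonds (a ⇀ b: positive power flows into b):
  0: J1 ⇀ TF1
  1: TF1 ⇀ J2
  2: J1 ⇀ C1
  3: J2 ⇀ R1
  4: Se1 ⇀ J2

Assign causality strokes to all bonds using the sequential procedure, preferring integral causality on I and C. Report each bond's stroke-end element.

#4 →J2  (Se1 fixes effort; stroke away)
#2 →J1  (prefer integral on C1)
#0 →TF1  (J1: bond 2 brought effort, rest push out)
#1 →J2  (TF1 one-in-one-out from 0)
#3 →R1  (J2: last free bond brings flow in)

β0 stroke at TF1
β1 stroke at J2
β2 stroke at J1
β3 stroke at R1
β4 stroke at J2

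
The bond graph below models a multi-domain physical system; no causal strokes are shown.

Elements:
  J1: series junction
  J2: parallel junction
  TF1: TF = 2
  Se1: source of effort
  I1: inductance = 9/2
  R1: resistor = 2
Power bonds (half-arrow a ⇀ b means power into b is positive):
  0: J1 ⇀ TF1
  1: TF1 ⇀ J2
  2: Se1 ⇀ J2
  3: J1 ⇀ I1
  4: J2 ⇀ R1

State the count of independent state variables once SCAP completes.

1  (I1 all integral)

bond 2 →J2  (source Se1 imposes e)
bond 1 →TF1  (J2 effort already set via bond 2)
bond 4 →R1  (common-e at J2 fixed by 2)
bond 0 →J1  (through TF1, causality passes straight; one stroke at TF1)
bond 3 →I1  (J1: last free bond brings flow in)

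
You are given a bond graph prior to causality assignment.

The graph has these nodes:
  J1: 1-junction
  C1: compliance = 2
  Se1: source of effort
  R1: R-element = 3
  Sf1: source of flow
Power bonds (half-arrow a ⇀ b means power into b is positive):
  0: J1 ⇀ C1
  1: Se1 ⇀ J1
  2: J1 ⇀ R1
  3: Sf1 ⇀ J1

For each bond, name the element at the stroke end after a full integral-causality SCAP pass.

β0 →J1
β1 →J1
β2 →J1
β3 →Sf1

β1 |J1  (Se1 fixes effort; stroke away)
β3 |Sf1  (Sf1 (Sf) sets flow on bond)
β0 |J1  (1-jn J1 has f-setter on 3)
β2 |J1  (1-jn J1 has f-setter on 3)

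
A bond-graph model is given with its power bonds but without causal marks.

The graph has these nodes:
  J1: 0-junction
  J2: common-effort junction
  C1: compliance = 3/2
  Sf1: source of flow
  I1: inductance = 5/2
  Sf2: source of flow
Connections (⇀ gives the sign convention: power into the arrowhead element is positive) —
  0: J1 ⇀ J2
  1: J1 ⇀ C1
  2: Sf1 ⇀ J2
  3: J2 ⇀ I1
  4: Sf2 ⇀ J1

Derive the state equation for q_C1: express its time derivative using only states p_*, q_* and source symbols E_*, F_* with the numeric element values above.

dq_C1/dt = F_Sf1 + F_Sf2 - 2*p_I1/5

bond 2 stroke at Sf1  (source Sf1 imposes f)
bond 4 stroke at Sf2  (Sf2: flow source, stroke at near end)
bond 1 stroke at J1  (prefer integral on C1)
bond 0 stroke at J2  (J1: bond 1 brought effort, rest push out)
bond 3 stroke at I1  (J2 effort already set via bond 0)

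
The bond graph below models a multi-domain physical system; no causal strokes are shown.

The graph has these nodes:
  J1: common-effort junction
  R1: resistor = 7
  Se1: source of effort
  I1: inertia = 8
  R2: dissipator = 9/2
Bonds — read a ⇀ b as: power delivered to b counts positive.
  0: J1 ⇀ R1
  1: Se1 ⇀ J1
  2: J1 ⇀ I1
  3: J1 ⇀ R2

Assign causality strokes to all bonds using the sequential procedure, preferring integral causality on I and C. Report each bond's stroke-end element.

β1 stroke at J1  (Se1 (Se) sets effort on bond)
β0 stroke at R1  (J1 effort already set via bond 1)
β2 stroke at I1  (J1 effort already set via bond 1)
β3 stroke at R2  (J1 effort already set via bond 1)

b0 stroke→R1
b1 stroke→J1
b2 stroke→I1
b3 stroke→R2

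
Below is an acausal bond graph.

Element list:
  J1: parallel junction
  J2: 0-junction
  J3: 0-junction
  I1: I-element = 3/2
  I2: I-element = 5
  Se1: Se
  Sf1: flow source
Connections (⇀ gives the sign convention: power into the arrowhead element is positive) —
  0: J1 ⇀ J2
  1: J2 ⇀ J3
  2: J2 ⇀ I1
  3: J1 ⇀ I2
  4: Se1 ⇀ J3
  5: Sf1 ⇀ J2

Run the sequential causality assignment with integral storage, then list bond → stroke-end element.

bond 4 stroke→J3  (Se1: effort source, stroke at far end)
bond 5 stroke→Sf1  (Sf1: flow source, stroke at near end)
bond 1 stroke→J2  (J3: bond 4 brought effort, rest push out)
bond 0 stroke→J1  (J2 effort already set via bond 1)
bond 2 stroke→I1  (common-e at J2 fixed by 1)
bond 3 stroke→I2  (J1 effort already set via bond 0)

bond 0 stroke at J1
bond 1 stroke at J2
bond 2 stroke at I1
bond 3 stroke at I2
bond 4 stroke at J3
bond 5 stroke at Sf1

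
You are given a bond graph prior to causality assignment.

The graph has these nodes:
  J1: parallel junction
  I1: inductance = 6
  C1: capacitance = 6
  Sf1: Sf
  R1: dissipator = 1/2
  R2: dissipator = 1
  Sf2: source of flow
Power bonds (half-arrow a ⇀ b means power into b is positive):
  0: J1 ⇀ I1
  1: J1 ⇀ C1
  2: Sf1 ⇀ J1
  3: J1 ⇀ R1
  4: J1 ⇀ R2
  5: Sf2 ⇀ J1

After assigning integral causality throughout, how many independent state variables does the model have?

2  (C1, I1 all integral)

#2 →Sf1  (source Sf1 imposes f)
#5 →Sf2  (Sf2: flow source, stroke at near end)
#0 →I1  (I1 outputs flow p/I1)
#1 →J1  (prefer integral on C1)
#3 →R1  (J1: bond 1 brought effort, rest push out)
#4 →R2  (J1: bond 1 brought effort, rest push out)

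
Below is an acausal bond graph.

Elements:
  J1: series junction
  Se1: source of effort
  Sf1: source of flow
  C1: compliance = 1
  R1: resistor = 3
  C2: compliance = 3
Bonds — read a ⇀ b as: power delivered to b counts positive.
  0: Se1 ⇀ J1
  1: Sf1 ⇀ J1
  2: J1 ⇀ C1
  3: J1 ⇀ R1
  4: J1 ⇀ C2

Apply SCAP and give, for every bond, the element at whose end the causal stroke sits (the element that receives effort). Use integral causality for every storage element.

b0 stroke→J1  (source Se1 imposes e)
b1 stroke→Sf1  (Sf1 (Sf) sets flow on bond)
b2 stroke→J1  (common-f at J1 fixed by 1)
b3 stroke→J1  (J1 flow already set via bond 1)
b4 stroke→J1  (J1 flow already set via bond 1)

b0 stroke at J1
b1 stroke at Sf1
b2 stroke at J1
b3 stroke at J1
b4 stroke at J1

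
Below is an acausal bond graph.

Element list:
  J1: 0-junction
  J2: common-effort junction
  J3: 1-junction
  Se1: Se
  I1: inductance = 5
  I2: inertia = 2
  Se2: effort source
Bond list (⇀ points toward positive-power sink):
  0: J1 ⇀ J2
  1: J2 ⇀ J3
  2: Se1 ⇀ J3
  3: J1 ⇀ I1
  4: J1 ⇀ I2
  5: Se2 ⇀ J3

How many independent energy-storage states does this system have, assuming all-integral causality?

2  (I1, I2 all integral)

#2 →J3  (Se1 (Se) sets effort on bond)
#5 →J3  (source Se2 imposes e)
#1 →J2  (J3 needs exactly one f-in)
#0 →J1  (common-e at J2 fixed by 1)
#3 →I1  (J1: bond 0 brought effort, rest push out)
#4 →I2  (0-jn J1 has e-setter on 0)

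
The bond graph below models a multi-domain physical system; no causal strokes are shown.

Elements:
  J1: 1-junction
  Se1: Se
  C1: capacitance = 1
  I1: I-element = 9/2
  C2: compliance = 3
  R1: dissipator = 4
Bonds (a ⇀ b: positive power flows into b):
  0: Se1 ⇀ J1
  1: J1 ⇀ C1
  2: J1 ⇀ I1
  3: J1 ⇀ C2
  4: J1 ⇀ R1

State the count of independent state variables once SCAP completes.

b0 stroke at J1  (Se1 (Se) sets effort on bond)
b1 stroke at J1  (C1 integral (e out))
b2 stroke at I1  (I1: I, integral causality)
b3 stroke at J1  (1-jn J1 has f-setter on 2)
b4 stroke at J1  (J1: bond 2 brought flow, rest push out)

3  (C1, C2, I1 all integral)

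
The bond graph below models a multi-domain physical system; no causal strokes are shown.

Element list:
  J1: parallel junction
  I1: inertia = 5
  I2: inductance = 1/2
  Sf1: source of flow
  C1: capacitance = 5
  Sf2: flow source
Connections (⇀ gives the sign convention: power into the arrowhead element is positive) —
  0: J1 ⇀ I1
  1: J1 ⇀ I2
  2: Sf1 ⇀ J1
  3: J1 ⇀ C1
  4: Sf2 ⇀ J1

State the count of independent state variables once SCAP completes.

3  (C1, I1, I2 all integral)

β2 →Sf1  (Sf1 (Sf) sets flow on bond)
β4 →Sf2  (Sf2 fixes flow; stroke at Sf2)
β0 →I1  (I1 outputs flow p/I1)
β1 →I2  (I2 outputs flow p/I2)
β3 →J1  (J1: last free bond brings effort in)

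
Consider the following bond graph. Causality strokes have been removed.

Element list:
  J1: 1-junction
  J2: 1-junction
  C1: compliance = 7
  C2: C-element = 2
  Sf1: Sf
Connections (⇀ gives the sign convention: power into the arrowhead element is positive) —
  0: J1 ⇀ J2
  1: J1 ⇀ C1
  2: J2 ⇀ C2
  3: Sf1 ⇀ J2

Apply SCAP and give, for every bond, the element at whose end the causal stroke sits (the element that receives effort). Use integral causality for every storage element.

#3 →Sf1  (Sf1 fixes flow; stroke at Sf1)
#0 →J2  (1-jn J2 has f-setter on 3)
#2 →J2  (common-f at J2 fixed by 3)
#1 →J1  (common-f at J1 fixed by 0)

b0 →J2
b1 →J1
b2 →J2
b3 →Sf1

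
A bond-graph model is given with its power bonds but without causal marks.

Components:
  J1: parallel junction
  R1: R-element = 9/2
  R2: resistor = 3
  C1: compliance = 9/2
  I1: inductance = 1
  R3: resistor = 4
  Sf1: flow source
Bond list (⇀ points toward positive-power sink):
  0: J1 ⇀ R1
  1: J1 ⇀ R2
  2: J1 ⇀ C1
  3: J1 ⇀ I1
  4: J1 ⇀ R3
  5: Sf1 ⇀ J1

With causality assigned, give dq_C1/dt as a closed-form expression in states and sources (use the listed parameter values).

dq_C1/dt = F_Sf1 - p_I1 - 29*q_C1/162

#5 stroke→Sf1  (Sf1 fixes flow; stroke at Sf1)
#2 stroke→J1  (prefer integral on C1)
#0 stroke→R1  (common-e at J1 fixed by 2)
#1 stroke→R2  (common-e at J1 fixed by 2)
#3 stroke→I1  (J1 effort already set via bond 2)
#4 stroke→R3  (J1 effort already set via bond 2)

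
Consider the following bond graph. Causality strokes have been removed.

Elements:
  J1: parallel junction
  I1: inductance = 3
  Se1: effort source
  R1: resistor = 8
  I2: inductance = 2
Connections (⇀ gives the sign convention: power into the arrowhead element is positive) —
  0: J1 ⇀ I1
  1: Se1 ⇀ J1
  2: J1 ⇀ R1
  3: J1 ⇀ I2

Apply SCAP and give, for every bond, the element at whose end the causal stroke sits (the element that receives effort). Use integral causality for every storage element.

β1 →J1  (source Se1 imposes e)
β0 →I1  (J1 effort already set via bond 1)
β2 →R1  (common-e at J1 fixed by 1)
β3 →I2  (J1: bond 1 brought effort, rest push out)

b0 stroke at I1
b1 stroke at J1
b2 stroke at R1
b3 stroke at I2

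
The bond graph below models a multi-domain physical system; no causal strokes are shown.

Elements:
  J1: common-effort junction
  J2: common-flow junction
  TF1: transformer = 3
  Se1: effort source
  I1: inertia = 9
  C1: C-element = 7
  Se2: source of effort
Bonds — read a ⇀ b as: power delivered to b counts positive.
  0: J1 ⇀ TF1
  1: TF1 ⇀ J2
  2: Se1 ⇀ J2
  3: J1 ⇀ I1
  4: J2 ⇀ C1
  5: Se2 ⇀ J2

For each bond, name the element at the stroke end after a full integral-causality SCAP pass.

b0 stroke→J1
b1 stroke→TF1
b2 stroke→J2
b3 stroke→I1
b4 stroke→J2
b5 stroke→J2

β2 |J2  (Se1: effort source, stroke at far end)
β5 |J2  (Se2 (Se) sets effort on bond)
β3 |I1  (prefer integral on I1)
β0 |J1  (closing 0-jn rule on J1)
β1 |TF1  (TF1 one-in-one-out from 0)
β4 |J2  (1-jn J2 has f-setter on 1)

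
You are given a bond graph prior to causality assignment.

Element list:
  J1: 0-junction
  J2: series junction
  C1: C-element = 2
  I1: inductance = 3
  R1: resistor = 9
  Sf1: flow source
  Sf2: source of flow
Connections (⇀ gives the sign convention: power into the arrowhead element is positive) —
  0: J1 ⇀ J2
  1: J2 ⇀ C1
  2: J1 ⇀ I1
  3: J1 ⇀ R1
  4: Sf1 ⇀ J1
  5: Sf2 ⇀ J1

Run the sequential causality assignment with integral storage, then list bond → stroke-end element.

b4 →Sf1  (source Sf1 imposes f)
b5 →Sf2  (source Sf2 imposes f)
b1 →J2  (C1 integral (e out))
b0 →J1  (J2: last free bond brings flow in)
b2 →I1  (J1: bond 0 brought effort, rest push out)
b3 →R1  (J1 effort already set via bond 0)

b0 |J1
b1 |J2
b2 |I1
b3 |R1
b4 |Sf1
b5 |Sf2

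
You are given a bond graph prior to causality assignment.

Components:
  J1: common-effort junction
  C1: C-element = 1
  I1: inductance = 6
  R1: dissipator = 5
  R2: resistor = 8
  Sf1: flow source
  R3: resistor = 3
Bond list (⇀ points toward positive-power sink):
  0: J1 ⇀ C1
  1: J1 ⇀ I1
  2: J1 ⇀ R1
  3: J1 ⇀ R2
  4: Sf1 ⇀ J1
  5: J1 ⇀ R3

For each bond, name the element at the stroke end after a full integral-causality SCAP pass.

b4 →Sf1  (Sf1 (Sf) sets flow on bond)
b0 →J1  (C1 outputs effort q/C1)
b1 →I1  (common-e at J1 fixed by 0)
b2 →R1  (common-e at J1 fixed by 0)
b3 →R2  (J1: bond 0 brought effort, rest push out)
b5 →R3  (0-jn J1 has e-setter on 0)

b0 stroke at J1
b1 stroke at I1
b2 stroke at R1
b3 stroke at R2
b4 stroke at Sf1
b5 stroke at R3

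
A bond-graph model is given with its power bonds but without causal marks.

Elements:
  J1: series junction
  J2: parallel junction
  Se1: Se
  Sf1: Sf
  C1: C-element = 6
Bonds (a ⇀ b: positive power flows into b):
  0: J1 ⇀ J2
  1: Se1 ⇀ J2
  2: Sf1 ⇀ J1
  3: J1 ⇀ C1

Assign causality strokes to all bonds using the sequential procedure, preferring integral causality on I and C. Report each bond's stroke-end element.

β0 |J1
β1 |J2
β2 |Sf1
β3 |J1

bond 1 stroke→J2  (Se1 fixes effort; stroke away)
bond 2 stroke→Sf1  (source Sf1 imposes f)
bond 0 stroke→J1  (1-jn J1 has f-setter on 2)
bond 3 stroke→J1  (1-jn J1 has f-setter on 2)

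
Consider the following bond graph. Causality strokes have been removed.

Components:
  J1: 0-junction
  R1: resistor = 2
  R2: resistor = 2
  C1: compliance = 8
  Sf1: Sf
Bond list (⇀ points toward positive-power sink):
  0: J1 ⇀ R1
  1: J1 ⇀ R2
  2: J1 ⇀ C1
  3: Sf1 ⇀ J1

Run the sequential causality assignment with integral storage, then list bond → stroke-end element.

β0 stroke at R1
β1 stroke at R2
β2 stroke at J1
β3 stroke at Sf1

#3 →Sf1  (Sf1 fixes flow; stroke at Sf1)
#2 →J1  (C1 integral (e out))
#0 →R1  (J1: bond 2 brought effort, rest push out)
#1 →R2  (J1: bond 2 brought effort, rest push out)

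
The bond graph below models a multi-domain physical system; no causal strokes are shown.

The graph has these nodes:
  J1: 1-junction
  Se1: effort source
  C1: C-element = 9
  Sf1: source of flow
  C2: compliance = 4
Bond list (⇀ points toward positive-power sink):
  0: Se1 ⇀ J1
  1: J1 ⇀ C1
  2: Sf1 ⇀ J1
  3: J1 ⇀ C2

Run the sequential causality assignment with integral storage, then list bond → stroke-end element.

β0 stroke at J1  (Se1 fixes effort; stroke away)
β2 stroke at Sf1  (source Sf1 imposes f)
β1 stroke at J1  (common-f at J1 fixed by 2)
β3 stroke at J1  (common-f at J1 fixed by 2)

bond 0 →J1
bond 1 →J1
bond 2 →Sf1
bond 3 →J1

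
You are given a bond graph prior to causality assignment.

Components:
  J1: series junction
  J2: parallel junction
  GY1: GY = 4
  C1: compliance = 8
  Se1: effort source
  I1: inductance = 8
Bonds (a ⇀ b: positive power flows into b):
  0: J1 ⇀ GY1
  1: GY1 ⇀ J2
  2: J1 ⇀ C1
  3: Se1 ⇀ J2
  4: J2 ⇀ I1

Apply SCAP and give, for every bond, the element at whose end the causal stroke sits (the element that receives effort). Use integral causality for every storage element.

bond 3 stroke at J2  (source Se1 imposes e)
bond 1 stroke at GY1  (J2 effort already set via bond 3)
bond 4 stroke at I1  (0-jn J2 has e-setter on 3)
bond 0 stroke at GY1  (through GY1, causality inverts; strokes same side of GY1)
bond 2 stroke at J1  (common-f at J1 fixed by 0)

β0 stroke at GY1
β1 stroke at GY1
β2 stroke at J1
β3 stroke at J2
β4 stroke at I1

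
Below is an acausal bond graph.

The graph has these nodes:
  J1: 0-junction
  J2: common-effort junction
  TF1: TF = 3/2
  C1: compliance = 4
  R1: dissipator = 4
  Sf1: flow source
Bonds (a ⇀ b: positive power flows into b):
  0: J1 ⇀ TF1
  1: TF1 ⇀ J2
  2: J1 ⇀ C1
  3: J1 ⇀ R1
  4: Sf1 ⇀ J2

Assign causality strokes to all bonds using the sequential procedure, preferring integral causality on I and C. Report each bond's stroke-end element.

b0 stroke→TF1
b1 stroke→J2
b2 stroke→J1
b3 stroke→R1
b4 stroke→Sf1

β4 |Sf1  (source Sf1 imposes f)
β1 |J2  (J2: last free bond brings effort in)
β0 |TF1  (TF1: transformer flips bond 1)
β2 |J1  (C1: C, integral causality)
β3 |R1  (J1: bond 2 brought effort, rest push out)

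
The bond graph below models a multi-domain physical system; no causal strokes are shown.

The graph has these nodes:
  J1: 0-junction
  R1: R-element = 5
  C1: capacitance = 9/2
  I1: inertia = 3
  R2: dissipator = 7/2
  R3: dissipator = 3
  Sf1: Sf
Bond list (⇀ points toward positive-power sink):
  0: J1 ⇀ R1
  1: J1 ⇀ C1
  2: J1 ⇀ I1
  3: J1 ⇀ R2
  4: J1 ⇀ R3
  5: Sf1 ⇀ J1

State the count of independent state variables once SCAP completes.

#5 →Sf1  (Sf1 fixes flow; stroke at Sf1)
#1 →J1  (C1 integral (e out))
#0 →R1  (J1 effort already set via bond 1)
#2 →I1  (J1: bond 1 brought effort, rest push out)
#3 →R2  (J1 effort already set via bond 1)
#4 →R3  (common-e at J1 fixed by 1)

2  (C1, I1 all integral)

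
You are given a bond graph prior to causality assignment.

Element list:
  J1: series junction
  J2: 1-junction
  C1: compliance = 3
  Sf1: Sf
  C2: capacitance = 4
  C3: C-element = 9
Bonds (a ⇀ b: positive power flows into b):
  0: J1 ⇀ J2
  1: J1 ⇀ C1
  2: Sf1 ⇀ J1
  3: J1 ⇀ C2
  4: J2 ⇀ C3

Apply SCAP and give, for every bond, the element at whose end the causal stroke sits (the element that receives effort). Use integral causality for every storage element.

#2 |Sf1  (Sf1 (Sf) sets flow on bond)
#0 |J1  (1-jn J1 has f-setter on 2)
#1 |J1  (common-f at J1 fixed by 2)
#3 |J1  (J1: bond 2 brought flow, rest push out)
#4 |J2  (J2 flow already set via bond 0)

b0 →J1
b1 →J1
b2 →Sf1
b3 →J1
b4 →J2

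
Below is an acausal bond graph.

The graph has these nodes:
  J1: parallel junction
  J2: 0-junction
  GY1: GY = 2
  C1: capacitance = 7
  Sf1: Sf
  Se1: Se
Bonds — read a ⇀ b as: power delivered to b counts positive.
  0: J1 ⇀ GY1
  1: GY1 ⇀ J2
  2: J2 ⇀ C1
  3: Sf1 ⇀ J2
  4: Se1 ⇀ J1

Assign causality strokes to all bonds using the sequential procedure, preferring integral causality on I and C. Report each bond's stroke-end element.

β3 stroke→Sf1  (Sf1 fixes flow; stroke at Sf1)
β4 stroke→J1  (Se1 fixes effort; stroke away)
β0 stroke→GY1  (common-e at J1 fixed by 4)
β1 stroke→GY1  (through GY1, causality inverts; strokes same side of GY1)
β2 stroke→J2  (closing 0-jn rule on J2)

b0 →GY1
b1 →GY1
b2 →J2
b3 →Sf1
b4 →J1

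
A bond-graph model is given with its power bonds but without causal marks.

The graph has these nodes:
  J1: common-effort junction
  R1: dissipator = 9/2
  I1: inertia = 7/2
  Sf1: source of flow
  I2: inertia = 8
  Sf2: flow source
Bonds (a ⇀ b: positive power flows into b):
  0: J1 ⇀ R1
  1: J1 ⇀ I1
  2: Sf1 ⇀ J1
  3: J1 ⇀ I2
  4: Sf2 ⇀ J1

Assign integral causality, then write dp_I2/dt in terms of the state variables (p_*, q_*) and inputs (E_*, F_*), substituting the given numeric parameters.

dp_I2/dt = 9*F_Sf1/2 + 9*F_Sf2/2 - 9*p_I1/7 - 9*p_I2/16

#2 stroke at Sf1  (Sf1 (Sf) sets flow on bond)
#4 stroke at Sf2  (Sf2: flow source, stroke at near end)
#1 stroke at I1  (prefer integral on I1)
#3 stroke at I2  (I2 outputs flow p/I2)
#0 stroke at J1  (J1 needs exactly one e-in)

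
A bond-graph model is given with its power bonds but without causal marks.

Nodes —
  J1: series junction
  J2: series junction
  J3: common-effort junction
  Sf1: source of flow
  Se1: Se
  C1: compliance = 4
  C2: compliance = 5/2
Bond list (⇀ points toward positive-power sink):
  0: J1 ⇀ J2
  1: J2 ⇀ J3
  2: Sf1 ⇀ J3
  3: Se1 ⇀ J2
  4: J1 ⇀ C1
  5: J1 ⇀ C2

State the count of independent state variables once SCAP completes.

β2 →Sf1  (Sf1: flow source, stroke at near end)
β3 →J2  (Se1 fixes effort; stroke away)
β1 →J3  (closing 0-jn rule on J3)
β0 →J2  (J2 flow already set via bond 1)
β4 →J1  (common-f at J1 fixed by 0)
β5 →J1  (1-jn J1 has f-setter on 0)

2  (C1, C2 all integral)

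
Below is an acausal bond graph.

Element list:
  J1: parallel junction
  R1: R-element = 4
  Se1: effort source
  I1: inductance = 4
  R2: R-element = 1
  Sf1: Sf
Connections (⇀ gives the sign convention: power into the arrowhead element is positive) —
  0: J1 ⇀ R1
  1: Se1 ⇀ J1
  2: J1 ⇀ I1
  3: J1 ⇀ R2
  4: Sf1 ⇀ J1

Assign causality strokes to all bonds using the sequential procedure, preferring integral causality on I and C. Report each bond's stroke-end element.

#0 stroke at R1
#1 stroke at J1
#2 stroke at I1
#3 stroke at R2
#4 stroke at Sf1

β1 stroke→J1  (Se1 fixes effort; stroke away)
β4 stroke→Sf1  (Sf1 (Sf) sets flow on bond)
β0 stroke→R1  (common-e at J1 fixed by 1)
β2 stroke→I1  (J1: bond 1 brought effort, rest push out)
β3 stroke→R2  (J1 effort already set via bond 1)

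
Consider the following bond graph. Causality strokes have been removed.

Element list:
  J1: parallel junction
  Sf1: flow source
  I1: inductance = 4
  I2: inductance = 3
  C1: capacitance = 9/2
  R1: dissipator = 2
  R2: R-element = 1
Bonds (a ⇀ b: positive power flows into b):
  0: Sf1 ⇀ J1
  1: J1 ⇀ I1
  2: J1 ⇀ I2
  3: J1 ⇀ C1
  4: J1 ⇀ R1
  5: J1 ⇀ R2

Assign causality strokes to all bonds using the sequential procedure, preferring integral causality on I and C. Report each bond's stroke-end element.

β0 |Sf1
β1 |I1
β2 |I2
β3 |J1
β4 |R1
β5 |R2

#0 stroke at Sf1  (Sf1 fixes flow; stroke at Sf1)
#1 stroke at I1  (I1: I, integral causality)
#2 stroke at I2  (I2 outputs flow p/I2)
#3 stroke at J1  (C1 integral (e out))
#4 stroke at R1  (0-jn J1 has e-setter on 3)
#5 stroke at R2  (0-jn J1 has e-setter on 3)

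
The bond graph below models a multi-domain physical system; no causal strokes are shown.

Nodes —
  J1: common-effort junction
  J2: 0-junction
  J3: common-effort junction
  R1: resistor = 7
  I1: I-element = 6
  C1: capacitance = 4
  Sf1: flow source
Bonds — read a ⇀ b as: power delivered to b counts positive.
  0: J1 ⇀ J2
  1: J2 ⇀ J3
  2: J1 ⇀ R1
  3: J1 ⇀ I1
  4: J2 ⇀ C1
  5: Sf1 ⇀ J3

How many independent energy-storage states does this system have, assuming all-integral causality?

bond 5 stroke→Sf1  (Sf1 (Sf) sets flow on bond)
bond 1 stroke→J3  (J3 needs exactly one e-in)
bond 3 stroke→I1  (prefer integral on I1)
bond 4 stroke→J2  (C1 integral (e out))
bond 0 stroke→J1  (J2: bond 4 brought effort, rest push out)
bond 2 stroke→R1  (J1: bond 0 brought effort, rest push out)

2  (C1, I1 all integral)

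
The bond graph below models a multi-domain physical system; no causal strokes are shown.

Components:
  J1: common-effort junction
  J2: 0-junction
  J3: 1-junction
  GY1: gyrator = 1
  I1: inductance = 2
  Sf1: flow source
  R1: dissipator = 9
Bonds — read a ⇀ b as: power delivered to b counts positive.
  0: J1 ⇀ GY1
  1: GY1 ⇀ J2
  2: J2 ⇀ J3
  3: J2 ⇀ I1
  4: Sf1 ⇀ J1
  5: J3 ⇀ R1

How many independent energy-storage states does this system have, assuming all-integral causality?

#4 →Sf1  (source Sf1 imposes f)
#0 →J1  (J1 needs exactly one e-in)
#1 →J2  (GY GY1: same side as bond 0)
#2 →J3  (J2: bond 1 brought effort, rest push out)
#3 →I1  (J2: bond 1 brought effort, rest push out)
#5 →R1  (only one flow-in slot at J3)

1  (I1 all integral)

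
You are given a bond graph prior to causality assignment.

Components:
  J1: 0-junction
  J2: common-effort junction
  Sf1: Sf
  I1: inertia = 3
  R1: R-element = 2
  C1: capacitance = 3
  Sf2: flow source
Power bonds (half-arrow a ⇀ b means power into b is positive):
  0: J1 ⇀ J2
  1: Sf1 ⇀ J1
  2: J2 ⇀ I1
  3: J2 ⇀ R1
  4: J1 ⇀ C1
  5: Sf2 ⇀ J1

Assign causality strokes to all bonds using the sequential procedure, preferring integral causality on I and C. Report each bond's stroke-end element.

β0 |J2
β1 |Sf1
β2 |I1
β3 |R1
β4 |J1
β5 |Sf2

#1 stroke at Sf1  (Sf1 fixes flow; stroke at Sf1)
#5 stroke at Sf2  (Sf2 (Sf) sets flow on bond)
#2 stroke at I1  (I1 integral (f out))
#4 stroke at J1  (C1 integral (e out))
#0 stroke at J2  (0-jn J1 has e-setter on 4)
#3 stroke at R1  (common-e at J2 fixed by 0)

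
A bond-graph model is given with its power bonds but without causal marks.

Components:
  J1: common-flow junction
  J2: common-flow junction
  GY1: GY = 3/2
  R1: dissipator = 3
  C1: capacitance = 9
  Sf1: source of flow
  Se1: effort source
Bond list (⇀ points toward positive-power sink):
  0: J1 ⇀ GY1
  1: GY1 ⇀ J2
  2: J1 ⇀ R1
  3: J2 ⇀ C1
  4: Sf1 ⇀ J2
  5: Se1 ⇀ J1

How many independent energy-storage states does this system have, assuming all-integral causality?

b4 stroke→Sf1  (Sf1 fixes flow; stroke at Sf1)
b5 stroke→J1  (source Se1 imposes e)
b1 stroke→J2  (common-f at J2 fixed by 4)
b3 stroke→J2  (1-jn J2 has f-setter on 4)
b0 stroke→J1  (GY GY1: same side as bond 1)
b2 stroke→R1  (J1: last free bond brings flow in)

1  (C1 all integral)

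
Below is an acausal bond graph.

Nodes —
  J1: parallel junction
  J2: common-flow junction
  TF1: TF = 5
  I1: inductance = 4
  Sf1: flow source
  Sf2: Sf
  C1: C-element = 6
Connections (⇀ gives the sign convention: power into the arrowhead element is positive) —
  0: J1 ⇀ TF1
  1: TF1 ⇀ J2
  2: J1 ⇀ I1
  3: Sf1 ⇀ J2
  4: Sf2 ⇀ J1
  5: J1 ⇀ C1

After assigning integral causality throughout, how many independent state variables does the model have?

#3 stroke at Sf1  (Sf1 fixes flow; stroke at Sf1)
#4 stroke at Sf2  (source Sf2 imposes f)
#1 stroke at J2  (J2 flow already set via bond 3)
#0 stroke at TF1  (through TF1, causality passes straight; one stroke at TF1)
#2 stroke at I1  (I1: I, integral causality)
#5 stroke at J1  (closing 0-jn rule on J1)

2  (C1, I1 all integral)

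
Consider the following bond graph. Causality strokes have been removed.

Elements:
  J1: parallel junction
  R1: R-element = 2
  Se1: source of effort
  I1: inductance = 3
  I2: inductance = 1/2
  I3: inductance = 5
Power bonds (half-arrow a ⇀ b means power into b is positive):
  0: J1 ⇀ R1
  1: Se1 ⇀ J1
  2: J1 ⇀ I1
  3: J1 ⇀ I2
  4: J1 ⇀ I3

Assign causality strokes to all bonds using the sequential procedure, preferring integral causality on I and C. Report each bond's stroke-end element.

bond 0 stroke at R1
bond 1 stroke at J1
bond 2 stroke at I1
bond 3 stroke at I2
bond 4 stroke at I3

bond 1 stroke→J1  (Se1 fixes effort; stroke away)
bond 0 stroke→R1  (J1: bond 1 brought effort, rest push out)
bond 2 stroke→I1  (J1: bond 1 brought effort, rest push out)
bond 3 stroke→I2  (J1: bond 1 brought effort, rest push out)
bond 4 stroke→I3  (0-jn J1 has e-setter on 1)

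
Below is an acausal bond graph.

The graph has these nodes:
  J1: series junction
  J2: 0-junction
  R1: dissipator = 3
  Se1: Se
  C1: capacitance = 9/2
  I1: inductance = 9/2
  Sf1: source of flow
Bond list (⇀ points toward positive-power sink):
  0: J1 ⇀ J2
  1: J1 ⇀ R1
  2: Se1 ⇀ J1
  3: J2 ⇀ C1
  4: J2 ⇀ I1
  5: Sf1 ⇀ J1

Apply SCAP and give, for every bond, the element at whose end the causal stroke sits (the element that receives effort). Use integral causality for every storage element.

β2 |J1  (source Se1 imposes e)
β5 |Sf1  (Sf1 fixes flow; stroke at Sf1)
β0 |J1  (J1: bond 5 brought flow, rest push out)
β1 |J1  (J1: bond 5 brought flow, rest push out)
β3 |J2  (C1 integral (e out))
β4 |I1  (common-e at J2 fixed by 3)

#0 |J1
#1 |J1
#2 |J1
#3 |J2
#4 |I1
#5 |Sf1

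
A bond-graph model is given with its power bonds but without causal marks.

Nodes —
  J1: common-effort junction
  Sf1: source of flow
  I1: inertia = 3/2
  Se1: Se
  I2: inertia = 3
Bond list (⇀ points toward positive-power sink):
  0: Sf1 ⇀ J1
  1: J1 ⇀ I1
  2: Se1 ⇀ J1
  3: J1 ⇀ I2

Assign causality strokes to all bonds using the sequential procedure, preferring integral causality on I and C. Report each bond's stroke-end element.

b0 stroke at Sf1
b1 stroke at I1
b2 stroke at J1
b3 stroke at I2

bond 0 |Sf1  (Sf1 fixes flow; stroke at Sf1)
bond 2 |J1  (Se1 (Se) sets effort on bond)
bond 1 |I1  (J1: bond 2 brought effort, rest push out)
bond 3 |I2  (0-jn J1 has e-setter on 2)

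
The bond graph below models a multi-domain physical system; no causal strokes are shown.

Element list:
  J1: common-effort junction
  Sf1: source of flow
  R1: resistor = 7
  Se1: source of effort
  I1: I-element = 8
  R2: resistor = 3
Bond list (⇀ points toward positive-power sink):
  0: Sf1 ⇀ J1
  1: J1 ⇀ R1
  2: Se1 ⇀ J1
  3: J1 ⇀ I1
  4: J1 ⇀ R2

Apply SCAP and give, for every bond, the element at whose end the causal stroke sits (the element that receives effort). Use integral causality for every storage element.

bond 0 stroke→Sf1
bond 1 stroke→R1
bond 2 stroke→J1
bond 3 stroke→I1
bond 4 stroke→R2

β0 stroke→Sf1  (Sf1 (Sf) sets flow on bond)
β2 stroke→J1  (Se1: effort source, stroke at far end)
β1 stroke→R1  (J1 effort already set via bond 2)
β3 stroke→I1  (0-jn J1 has e-setter on 2)
β4 stroke→R2  (common-e at J1 fixed by 2)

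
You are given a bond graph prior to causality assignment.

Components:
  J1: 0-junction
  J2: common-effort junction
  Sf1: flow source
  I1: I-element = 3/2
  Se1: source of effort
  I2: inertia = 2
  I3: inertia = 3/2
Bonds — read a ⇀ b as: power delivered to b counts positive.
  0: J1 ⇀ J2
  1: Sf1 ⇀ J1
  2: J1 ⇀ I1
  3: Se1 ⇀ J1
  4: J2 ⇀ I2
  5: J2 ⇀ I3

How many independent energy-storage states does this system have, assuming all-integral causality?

bond 1 |Sf1  (source Sf1 imposes f)
bond 3 |J1  (Se1: effort source, stroke at far end)
bond 0 |J2  (common-e at J1 fixed by 3)
bond 2 |I1  (common-e at J1 fixed by 3)
bond 4 |I2  (common-e at J2 fixed by 0)
bond 5 |I3  (J2: bond 0 brought effort, rest push out)

3  (I1, I2, I3 all integral)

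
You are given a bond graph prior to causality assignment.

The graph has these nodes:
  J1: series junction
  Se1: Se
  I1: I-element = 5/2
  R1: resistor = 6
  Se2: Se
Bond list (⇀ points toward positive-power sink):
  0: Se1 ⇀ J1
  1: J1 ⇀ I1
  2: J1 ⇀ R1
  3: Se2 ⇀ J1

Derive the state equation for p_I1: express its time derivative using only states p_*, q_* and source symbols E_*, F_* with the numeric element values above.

b0 stroke at J1  (Se1: effort source, stroke at far end)
b3 stroke at J1  (source Se2 imposes e)
b1 stroke at I1  (I1 outputs flow p/I1)
b2 stroke at J1  (J1 flow already set via bond 1)

dp_I1/dt = E_Se1 + E_Se2 - 12*p_I1/5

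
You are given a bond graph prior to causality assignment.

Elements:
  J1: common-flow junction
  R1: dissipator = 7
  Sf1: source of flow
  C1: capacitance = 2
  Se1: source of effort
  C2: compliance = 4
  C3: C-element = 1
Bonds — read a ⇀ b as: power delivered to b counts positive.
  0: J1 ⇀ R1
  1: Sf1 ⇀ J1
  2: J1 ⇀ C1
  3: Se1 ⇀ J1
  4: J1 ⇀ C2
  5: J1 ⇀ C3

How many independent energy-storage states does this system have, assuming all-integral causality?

3  (C1, C2, C3 all integral)

#1 stroke→Sf1  (Sf1 fixes flow; stroke at Sf1)
#3 stroke→J1  (Se1: effort source, stroke at far end)
#0 stroke→J1  (J1: bond 1 brought flow, rest push out)
#2 stroke→J1  (J1 flow already set via bond 1)
#4 stroke→J1  (common-f at J1 fixed by 1)
#5 stroke→J1  (J1 flow already set via bond 1)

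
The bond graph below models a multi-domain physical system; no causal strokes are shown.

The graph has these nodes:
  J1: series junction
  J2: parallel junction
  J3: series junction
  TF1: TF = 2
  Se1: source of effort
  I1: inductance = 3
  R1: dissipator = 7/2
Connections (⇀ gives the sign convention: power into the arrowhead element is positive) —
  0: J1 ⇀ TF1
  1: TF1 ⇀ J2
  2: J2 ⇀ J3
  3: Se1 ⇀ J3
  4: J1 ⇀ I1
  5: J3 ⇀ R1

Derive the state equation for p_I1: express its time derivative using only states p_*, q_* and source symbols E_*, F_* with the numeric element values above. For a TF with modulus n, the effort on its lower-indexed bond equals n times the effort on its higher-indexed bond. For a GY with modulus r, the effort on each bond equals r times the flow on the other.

dp_I1/dt = 2*E_Se1 - 14*p_I1/3

#3 stroke→J3  (Se1 fixes effort; stroke away)
#4 stroke→I1  (prefer integral on I1)
#0 stroke→J1  (J1: bond 4 brought flow, rest push out)
#1 stroke→TF1  (through TF1, causality passes straight; one stroke at TF1)
#2 stroke→J2  (only one effort-in slot at J2)
#5 stroke→J3  (J3: bond 2 brought flow, rest push out)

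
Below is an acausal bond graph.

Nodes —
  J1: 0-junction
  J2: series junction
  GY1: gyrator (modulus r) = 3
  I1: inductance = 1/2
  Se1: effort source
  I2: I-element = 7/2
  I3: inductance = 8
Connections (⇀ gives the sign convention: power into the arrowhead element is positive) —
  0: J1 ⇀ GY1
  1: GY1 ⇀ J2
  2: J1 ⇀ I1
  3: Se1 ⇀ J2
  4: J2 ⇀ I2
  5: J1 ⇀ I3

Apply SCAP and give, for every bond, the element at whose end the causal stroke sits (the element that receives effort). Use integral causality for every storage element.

#0 stroke at J1
#1 stroke at J2
#2 stroke at I1
#3 stroke at J2
#4 stroke at I2
#5 stroke at I3

β3 stroke at J2  (source Se1 imposes e)
β2 stroke at I1  (I1: I, integral causality)
β4 stroke at I2  (prefer integral on I2)
β1 stroke at J2  (J2: bond 4 brought flow, rest push out)
β0 stroke at J1  (through GY1, causality inverts; strokes same side of GY1)
β5 stroke at I3  (J1: bond 0 brought effort, rest push out)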